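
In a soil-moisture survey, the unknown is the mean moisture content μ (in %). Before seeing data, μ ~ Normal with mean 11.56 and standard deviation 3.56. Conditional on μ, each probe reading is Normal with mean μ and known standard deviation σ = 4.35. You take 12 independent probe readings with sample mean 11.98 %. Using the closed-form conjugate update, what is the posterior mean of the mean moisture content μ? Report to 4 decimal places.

For Normal data with known variance σ², a Normal(μ₀, σ₀²) prior on μ is conjugate. Posterior precision = 1/σ₀² + n/σ²; posterior mean is the precision-weighted average of μ₀ and x̄.
n·x̄ = 12·11.98 = 143.76.
σ₀² = 3.56² = 12.6736, σ² = 4.35² = 18.9225; σ² + n·σ₀² = 18.9225 + 12·12.6736 = 171.0057.
Posterior mean = (μ₀/σ₀² + n·x̄/σ²)/(1/σ₀² + n/σ²) = (σ²·μ₀ + σ₀²·n·x̄)/(σ² + n·σ₀²) = (18.9225·11.56 + 12.6736·143.76)/171.0057 = 2040.700836/171.0057 = 11.9335.

11.9335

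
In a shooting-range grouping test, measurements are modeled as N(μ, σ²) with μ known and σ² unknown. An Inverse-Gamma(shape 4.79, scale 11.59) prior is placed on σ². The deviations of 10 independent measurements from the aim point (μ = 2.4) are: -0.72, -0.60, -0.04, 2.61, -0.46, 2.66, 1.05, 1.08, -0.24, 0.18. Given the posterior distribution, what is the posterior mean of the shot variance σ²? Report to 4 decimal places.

2.3048

With known mean μ and an Inverse-Gamma(α, β) prior on σ², the Normal likelihood is conjugate: posterior is Inv-Gamma(α + n/2, β + Σ(xᵢ−μ)²/2).
Σ(xᵢ−μ)² = (-0.72)² + (-0.60)² + (-0.04)² + (2.61)² + (-0.46)² + (2.66)² + (1.05)² + (1.08)² + (-0.24)² + (0.18)² = 17.3382.
Posterior: Inv-Gamma(4.79 + 10/2, 11.59 + 17.3382/2) = Inv-Gamma(9.79, 20.25910).
E[σ²|data] = β/(α−1) = 20.25910/8.79 = 2.3048.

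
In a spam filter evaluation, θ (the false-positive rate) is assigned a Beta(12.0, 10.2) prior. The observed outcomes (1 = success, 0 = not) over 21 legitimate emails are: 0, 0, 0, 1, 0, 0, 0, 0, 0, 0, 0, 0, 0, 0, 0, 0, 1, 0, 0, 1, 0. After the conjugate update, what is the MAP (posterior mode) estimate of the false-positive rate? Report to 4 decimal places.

0.3398

The Beta prior is conjugate to a Binomial/Bernoulli likelihood; the update adds successes to α and failures to β.
Posterior: Beta(α+k, β+n−k) = Beta(12.0+3, 10.2+18) = Beta(15.0, 28.2).
Mode of Beta(a,b) for a,b>1 is (a−1)/(a+b−2) = 14.0/41.2 = 0.3398.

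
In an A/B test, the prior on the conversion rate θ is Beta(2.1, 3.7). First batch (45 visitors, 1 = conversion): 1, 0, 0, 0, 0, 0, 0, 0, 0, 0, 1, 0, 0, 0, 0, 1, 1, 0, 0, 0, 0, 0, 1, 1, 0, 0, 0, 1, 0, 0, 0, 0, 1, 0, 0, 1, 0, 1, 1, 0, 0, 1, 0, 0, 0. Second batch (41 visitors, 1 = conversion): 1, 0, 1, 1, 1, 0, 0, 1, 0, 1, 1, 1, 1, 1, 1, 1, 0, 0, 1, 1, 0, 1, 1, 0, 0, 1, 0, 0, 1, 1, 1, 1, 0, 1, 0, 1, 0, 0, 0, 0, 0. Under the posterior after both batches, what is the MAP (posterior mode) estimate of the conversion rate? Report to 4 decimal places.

The Beta prior is conjugate to a Binomial/Bernoulli likelihood; the update adds successes to α and failures to β.
After batch 1: Beta(2.1+12, 3.7+33) = Beta(14.1, 36.7).
After batch 2: Beta(14.1+23, 36.7+18) = Beta(37.1, 54.7).
Mode of Beta(a,b) for a,b>1 is (a−1)/(a+b−2) = 36.1/89.8 = 0.4020.

0.4020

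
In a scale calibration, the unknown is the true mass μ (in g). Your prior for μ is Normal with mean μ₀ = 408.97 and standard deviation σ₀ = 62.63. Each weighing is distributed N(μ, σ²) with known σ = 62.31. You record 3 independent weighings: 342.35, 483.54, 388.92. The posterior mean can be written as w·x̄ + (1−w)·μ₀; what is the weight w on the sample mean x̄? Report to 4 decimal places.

For Normal data with known variance σ², a Normal(μ₀, σ₀²) prior on μ is conjugate. Posterior precision = 1/σ₀² + n/σ²; posterior mean is the precision-weighted average of μ₀ and x̄.
σ₀² = 62.63² = 3922.5169, σ² = 62.31² = 3882.5361. Prior precision 1/σ₀² = 1/3922.5169; data precision n/σ² = 3/3882.5361.
w = (n/σ²)/(1/σ₀² + n/σ²) = n·σ₀²/(σ² + n·σ₀²) = 3·3922.5169/(3882.5361 + 3·3922.5169) = 11767.5507/15650.0868 = 0.7519.

0.7519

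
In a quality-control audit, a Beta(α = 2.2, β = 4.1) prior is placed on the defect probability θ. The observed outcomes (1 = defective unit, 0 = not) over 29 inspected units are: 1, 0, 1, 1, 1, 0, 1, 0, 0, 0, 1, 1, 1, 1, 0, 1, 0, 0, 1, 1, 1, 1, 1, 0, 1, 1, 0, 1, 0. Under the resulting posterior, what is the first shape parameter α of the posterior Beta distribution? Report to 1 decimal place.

The Beta prior is conjugate to a Binomial/Bernoulli likelihood; the update adds successes to α and failures to β.
Posterior: Beta(α+k, β+n−k) = Beta(2.2+18, 4.1+11) = Beta(20.2, 15.1).
Posterior α = 20.2.

20.2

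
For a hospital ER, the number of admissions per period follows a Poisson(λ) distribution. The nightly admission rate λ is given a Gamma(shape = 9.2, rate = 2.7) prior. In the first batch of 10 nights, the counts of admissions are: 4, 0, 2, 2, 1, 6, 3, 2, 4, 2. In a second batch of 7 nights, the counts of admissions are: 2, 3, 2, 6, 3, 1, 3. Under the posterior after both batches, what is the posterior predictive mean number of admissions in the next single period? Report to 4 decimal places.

With a Gamma(shape α, rate β) prior, the Poisson likelihood is conjugate: the posterior is Gamma(α + ΣXᵢ, β + n).
Batch 1: sum of counts S = 26 over n = 10 nights.
After batch 1: Gamma(α+S, β+n) = Gamma(9.2+26, 2.7+10) = Gamma(35.2, 12.7).
Batch 2: sum of counts S = 20 over n = 7 nights.
After batch 2: Gamma(α+S, β+n) = Gamma(35.2+20, 12.7+7) = Gamma(55.2, 19.7).
The predictive distribution for one future period is NegBinom with mean α/β = 2.8020.

2.8020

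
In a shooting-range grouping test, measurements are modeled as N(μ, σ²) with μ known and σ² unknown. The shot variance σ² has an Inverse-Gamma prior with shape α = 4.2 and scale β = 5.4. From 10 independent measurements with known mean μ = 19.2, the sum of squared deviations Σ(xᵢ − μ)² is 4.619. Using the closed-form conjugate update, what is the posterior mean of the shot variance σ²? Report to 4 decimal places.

With known mean μ and an Inverse-Gamma(α, β) prior on σ², the Normal likelihood is conjugate: posterior is Inv-Gamma(α + n/2, β + Σ(xᵢ−μ)²/2).
Posterior: Inv-Gamma(4.2 + 10/2, 5.4 + 4.619/2) = Inv-Gamma(9.20, 7.7095).
E[σ²|data] = β/(α−1) = 7.7095/8.20 = 0.9402.

0.9402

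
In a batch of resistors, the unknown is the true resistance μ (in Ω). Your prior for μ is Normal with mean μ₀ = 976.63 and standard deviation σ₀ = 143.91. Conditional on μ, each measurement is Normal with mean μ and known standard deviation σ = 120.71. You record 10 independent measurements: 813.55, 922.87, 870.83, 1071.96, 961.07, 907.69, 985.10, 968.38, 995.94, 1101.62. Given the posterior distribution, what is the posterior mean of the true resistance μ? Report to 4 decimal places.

961.0006

For Normal data with known variance σ², a Normal(μ₀, σ₀²) prior on μ is conjugate. Posterior precision = 1/σ₀² + n/σ²; posterior mean is the precision-weighted average of μ₀ and x̄.
Σxᵢ = 813.55 + 922.87 + 870.83 + 1071.96 + 961.07 + 907.69 + 985.10 + 968.38 + 995.94 + 1101.62 = 9599.01, so n·x̄ = 9599.01.
σ₀² = 143.91² = 20710.0881, σ² = 120.71² = 14570.9041; σ² + n·σ₀² = 14570.9041 + 10·20710.0881 = 221671.7851.
Posterior mean = (μ₀/σ₀² + n·x̄/σ²)/(1/σ₀² + n/σ²) = (σ²·μ₀ + σ₀²·n·x̄)/(σ² + n·σ₀²) = (14570.9041·976.63 + 20710.0881·9599.01)/221671.7851 = 213026724.843964/221671.7851 = 961.0006.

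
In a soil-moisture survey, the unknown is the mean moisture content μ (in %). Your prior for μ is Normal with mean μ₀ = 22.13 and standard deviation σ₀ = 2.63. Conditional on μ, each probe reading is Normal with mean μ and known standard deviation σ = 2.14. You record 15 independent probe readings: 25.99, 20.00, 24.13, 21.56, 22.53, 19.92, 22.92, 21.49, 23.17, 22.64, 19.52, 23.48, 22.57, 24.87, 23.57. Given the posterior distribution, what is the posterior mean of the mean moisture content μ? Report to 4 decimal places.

22.5393

For Normal data with known variance σ², a Normal(μ₀, σ₀²) prior on μ is conjugate. Posterior precision = 1/σ₀² + n/σ²; posterior mean is the precision-weighted average of μ₀ and x̄.
Σxᵢ = 25.99 + 20.00 + 24.13 + 21.56 + 22.53 + 19.92 + 22.92 + 21.49 + 23.17 + 22.64 + 19.52 + 23.48 + 22.57 + 24.87 + 23.57 = 338.36, so n·x̄ = 338.36.
σ₀² = 2.63² = 6.9169, σ² = 2.14² = 4.5796; σ² + n·σ₀² = 4.5796 + 15·6.9169 = 108.3331.
Posterior mean = (μ₀/σ₀² + n·x̄/σ²)/(1/σ₀² + n/σ²) = (σ²·μ₀ + σ₀²·n·x̄)/(σ² + n·σ₀²) = (4.5796·22.13 + 6.9169·338.36)/108.3331 = 2441.748832/108.3331 = 22.5393.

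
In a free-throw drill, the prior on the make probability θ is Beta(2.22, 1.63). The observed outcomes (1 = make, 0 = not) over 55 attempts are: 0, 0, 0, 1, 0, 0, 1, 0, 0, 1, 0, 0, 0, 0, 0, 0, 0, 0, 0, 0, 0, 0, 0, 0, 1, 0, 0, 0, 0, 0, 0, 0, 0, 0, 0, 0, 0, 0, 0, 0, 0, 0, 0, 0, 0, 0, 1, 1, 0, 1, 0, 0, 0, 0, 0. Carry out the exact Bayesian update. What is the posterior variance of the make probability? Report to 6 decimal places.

0.002208

The Beta prior is conjugate to a Binomial/Bernoulli likelihood; the update adds successes to α and failures to β.
Posterior: Beta(α+k, β+n−k) = Beta(2.22+7, 1.63+48) = Beta(9.22, 49.63).
Var = αβ/((α+β)²(α+β+1)) = 9.22·49.63/(58.85²·59.85) = 0.002208.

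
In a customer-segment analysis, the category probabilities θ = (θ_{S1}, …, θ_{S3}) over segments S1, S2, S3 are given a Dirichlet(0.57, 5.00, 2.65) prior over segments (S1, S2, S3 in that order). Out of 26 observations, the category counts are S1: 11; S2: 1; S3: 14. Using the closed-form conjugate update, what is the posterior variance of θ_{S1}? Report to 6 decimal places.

The Dirichlet prior is conjugate to the Multinomial likelihood: each posterior αⱼ = prior αⱼ + observed count nⱼ.
Posterior concentration: (11.57, 6.00, 16.65), total = 34.22.
Var[θ_j] = α_j(Σα−α_j)/((Σα)²(Σα+1)) = 11.57·22.65/(34.22²·35.22) = 0.006354.

0.006354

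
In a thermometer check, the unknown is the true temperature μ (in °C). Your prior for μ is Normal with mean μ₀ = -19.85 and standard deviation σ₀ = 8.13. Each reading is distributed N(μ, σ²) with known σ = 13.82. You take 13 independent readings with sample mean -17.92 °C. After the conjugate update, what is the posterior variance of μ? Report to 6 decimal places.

For Normal data with known variance σ², a Normal(μ₀, σ₀²) prior on μ is conjugate. Posterior precision = 1/σ₀² + n/σ²; posterior mean is the precision-weighted average of μ₀ and x̄.
σ₀² = 8.13² = 66.0969, σ² = 13.82² = 190.9924; σ² + n·σ₀² = 190.9924 + 13·66.0969 = 1050.2521.
Posterior precision = 1/σ₀² + n/σ² = 1/66.0969 + 13/190.9924 = (σ² + n·σ₀²)/(σ₀²σ²) = 1050.2521/(66.0969·190.9924); posterior variance σₙ² = σ₀²σ²/(σ² + n·σ₀²) = 66.0969·190.9924/1050.2521 = 12.019977.

12.019977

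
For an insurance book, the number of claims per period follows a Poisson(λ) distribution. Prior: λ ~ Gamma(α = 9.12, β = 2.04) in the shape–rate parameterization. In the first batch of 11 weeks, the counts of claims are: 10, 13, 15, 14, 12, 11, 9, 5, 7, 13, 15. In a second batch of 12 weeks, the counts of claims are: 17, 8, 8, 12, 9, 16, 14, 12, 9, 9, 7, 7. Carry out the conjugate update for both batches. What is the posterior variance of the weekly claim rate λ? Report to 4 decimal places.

With a Gamma(shape α, rate β) prior, the Poisson likelihood is conjugate: the posterior is Gamma(α + ΣXᵢ, β + n).
Batch 1: sum of counts S = 124 over n = 11 weeks.
After batch 1: Gamma(α+S, β+n) = Gamma(9.12+124, 2.04+11) = Gamma(133.12, 13.04).
Batch 2: sum of counts S = 128 over n = 12 weeks.
After batch 2: Gamma(α+S, β+n) = Gamma(133.12+128, 13.04+12) = Gamma(261.12, 25.04).
Var = α/β² = 261.12/25.04² = 0.4165.

0.4165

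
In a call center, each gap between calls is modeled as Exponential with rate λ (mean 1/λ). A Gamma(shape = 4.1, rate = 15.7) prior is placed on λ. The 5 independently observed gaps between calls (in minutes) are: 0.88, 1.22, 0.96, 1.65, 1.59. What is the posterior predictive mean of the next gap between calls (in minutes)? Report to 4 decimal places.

2.7160

With a Gamma(shape α, rate β) prior on the exponential rate λ, the posterior after n observations with total T = Σxᵢ is Gamma(α+n, β+T).
Sum of observations T = 6.30 minutes; n = 5.
Posterior: Gamma(4.1+5, 15.7+6.30) = Gamma(9.1, 22.00).
The predictive distribution for the next observation is Lomax; its mean is β/(α−1) = 22.00/8.1 = 2.7160.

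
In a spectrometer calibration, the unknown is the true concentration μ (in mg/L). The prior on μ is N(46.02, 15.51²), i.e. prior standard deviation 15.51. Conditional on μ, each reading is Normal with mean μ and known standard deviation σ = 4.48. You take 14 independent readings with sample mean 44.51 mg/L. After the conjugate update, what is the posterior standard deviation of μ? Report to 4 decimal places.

For Normal data with known variance σ², a Normal(μ₀, σ₀²) prior on μ is conjugate. Posterior precision = 1/σ₀² + n/σ²; posterior mean is the precision-weighted average of μ₀ and x̄.
σ₀² = 15.51² = 240.5601, σ² = 4.48² = 20.0704; σ² + n·σ₀² = 20.0704 + 14·240.5601 = 3387.9118.
Posterior precision = 1/σ₀² + n/σ² = 1/240.5601 + 14/20.0704 = (σ² + n·σ₀²)/(σ₀²σ²) = 3387.9118/(240.5601·20.0704); posterior variance σₙ² = σ₀²σ²/(σ² + n·σ₀²) = 240.5601·20.0704/3387.9118 = 1.425107.
Posterior SD = √σₙ² = √(240.5601·20.0704/3387.9118) = 1.1938.

1.1938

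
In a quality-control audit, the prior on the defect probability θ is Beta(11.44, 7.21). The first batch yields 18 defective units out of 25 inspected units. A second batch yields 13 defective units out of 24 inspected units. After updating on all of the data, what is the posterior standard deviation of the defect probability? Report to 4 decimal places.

0.0584

The Beta prior is conjugate to a Binomial/Bernoulli likelihood; the update adds successes to α and failures to β.
After batch 1: Beta(11.44+18, 7.21+7) = Beta(29.44, 14.21).
After batch 2: Beta(29.44+13, 14.21+11) = Beta(42.44, 25.21).
Var = αβ/((α+β)²(α+β+1)) = 42.44·25.21/(67.65²·68.65) = 0.00340543; SD = √0.00340543 = 0.0584.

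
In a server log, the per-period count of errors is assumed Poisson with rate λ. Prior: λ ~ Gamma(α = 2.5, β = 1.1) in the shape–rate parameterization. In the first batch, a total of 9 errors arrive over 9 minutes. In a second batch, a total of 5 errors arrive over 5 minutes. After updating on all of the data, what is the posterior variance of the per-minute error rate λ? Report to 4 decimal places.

0.0724

With a Gamma(shape α, rate β) prior, the Poisson likelihood is conjugate: the posterior is Gamma(α + ΣXᵢ, β + n).
After batch 1: Gamma(α+S, β+n) = Gamma(2.5+9, 1.1+9) = Gamma(11.5, 10.1).
After batch 2: Gamma(α+S, β+n) = Gamma(11.5+5, 10.1+5) = Gamma(16.5, 15.1).
Var = α/β² = 16.5/15.1² = 0.0724.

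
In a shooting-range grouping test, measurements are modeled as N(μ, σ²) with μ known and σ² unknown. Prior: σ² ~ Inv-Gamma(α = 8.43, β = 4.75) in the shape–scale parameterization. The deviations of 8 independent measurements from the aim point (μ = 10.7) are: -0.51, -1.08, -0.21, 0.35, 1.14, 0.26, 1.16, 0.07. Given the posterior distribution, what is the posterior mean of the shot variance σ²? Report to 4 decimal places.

0.6041

With known mean μ and an Inverse-Gamma(α, β) prior on σ², the Normal likelihood is conjugate: posterior is Inv-Gamma(α + n/2, β + Σ(xᵢ−μ)²/2).
Σ(xᵢ−μ)² = (-0.51)² + (-1.08)² + (-0.21)² + (0.35)² + (1.14)² + (0.26)² + (1.16)² + (0.07)² = 4.3108.
Posterior: Inv-Gamma(8.43 + 8/2, 4.75 + 4.3108/2) = Inv-Gamma(12.43, 6.90540).
E[σ²|data] = β/(α−1) = 6.90540/11.43 = 0.6041.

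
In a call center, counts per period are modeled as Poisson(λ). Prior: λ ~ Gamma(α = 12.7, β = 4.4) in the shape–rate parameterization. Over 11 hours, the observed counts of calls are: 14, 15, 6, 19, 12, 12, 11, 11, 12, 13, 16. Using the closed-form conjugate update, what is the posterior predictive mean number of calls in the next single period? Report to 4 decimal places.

With a Gamma(shape α, rate β) prior, the Poisson likelihood is conjugate: the posterior is Gamma(α + ΣXᵢ, β + n).
Sum of counts S = 141 over n = 11 hours.
Posterior: Gamma(α+S, β+n) = Gamma(12.7+141, 4.4+11) = Gamma(153.7, 15.4).
The predictive distribution for one future period is NegBinom with mean α/β = 9.9805.

9.9805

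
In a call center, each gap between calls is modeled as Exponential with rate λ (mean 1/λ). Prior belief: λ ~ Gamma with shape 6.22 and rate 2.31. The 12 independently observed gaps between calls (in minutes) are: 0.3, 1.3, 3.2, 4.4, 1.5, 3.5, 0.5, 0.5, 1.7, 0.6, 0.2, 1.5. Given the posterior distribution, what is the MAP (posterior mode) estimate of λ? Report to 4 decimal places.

0.8006

With a Gamma(shape α, rate β) prior on the exponential rate λ, the posterior after n observations with total T = Σxᵢ is Gamma(α+n, β+T).
Sum of observations T = 19.2 minutes; n = 12.
Posterior: Gamma(6.22+12, 2.31+19.2) = Gamma(18.22, 21.51).
Mode = (α−1)/β = 0.8006.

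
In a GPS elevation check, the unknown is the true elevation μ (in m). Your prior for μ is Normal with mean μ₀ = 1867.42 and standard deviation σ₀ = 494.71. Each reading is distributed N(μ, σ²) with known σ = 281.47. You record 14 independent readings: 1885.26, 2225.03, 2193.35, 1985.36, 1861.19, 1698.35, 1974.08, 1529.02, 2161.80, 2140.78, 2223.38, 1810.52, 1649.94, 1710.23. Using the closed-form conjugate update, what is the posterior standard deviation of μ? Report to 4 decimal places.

For Normal data with known variance σ², a Normal(μ₀, σ₀²) prior on μ is conjugate. Posterior precision = 1/σ₀² + n/σ²; posterior mean is the precision-weighted average of μ₀ and x̄.
σ₀² = 494.71² = 244737.9841, σ² = 281.47² = 79225.3609; σ² + n·σ₀² = 79225.3609 + 14·244737.9841 = 3505557.1383.
Posterior precision = 1/σ₀² + n/σ² = 1/244737.9841 + 14/79225.3609 = (σ² + n·σ₀²)/(σ₀²σ²) = 3505557.1383/(244737.9841·79225.3609); posterior variance σₙ² = σ₀²σ²/(σ² + n·σ₀²) = 244737.9841·79225.3609/3505557.1383 = 5531.062354.
Posterior SD = √σₙ² = √(244737.9841·79225.3609/3505557.1383) = 74.3711.

74.3711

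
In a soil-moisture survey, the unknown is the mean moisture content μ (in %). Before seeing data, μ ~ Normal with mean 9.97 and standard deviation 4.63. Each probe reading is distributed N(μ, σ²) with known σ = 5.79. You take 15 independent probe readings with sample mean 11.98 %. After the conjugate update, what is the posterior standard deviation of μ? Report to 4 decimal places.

For Normal data with known variance σ², a Normal(μ₀, σ₀²) prior on μ is conjugate. Posterior precision = 1/σ₀² + n/σ²; posterior mean is the precision-weighted average of μ₀ and x̄.
σ₀² = 4.63² = 21.4369, σ² = 5.79² = 33.5241; σ² + n·σ₀² = 33.5241 + 15·21.4369 = 355.0776.
Posterior precision = 1/σ₀² + n/σ² = 1/21.4369 + 15/33.5241 = (σ² + n·σ₀²)/(σ₀²σ²) = 355.0776/(21.4369·33.5241); posterior variance σₙ² = σ₀²σ²/(σ² + n·σ₀²) = 21.4369·33.5241/355.0776 = 2.023932.
Posterior SD = √σₙ² = √(21.4369·33.5241/355.0776) = 1.4226.

1.4226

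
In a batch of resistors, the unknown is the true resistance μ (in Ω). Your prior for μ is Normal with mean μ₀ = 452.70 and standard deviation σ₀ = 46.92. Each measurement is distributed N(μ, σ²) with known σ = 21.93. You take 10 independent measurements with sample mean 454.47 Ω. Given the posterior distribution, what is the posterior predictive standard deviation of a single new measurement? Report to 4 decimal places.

For Normal data with known variance σ², a Normal(μ₀, σ₀²) prior on μ is conjugate. Posterior precision = 1/σ₀² + n/σ²; posterior mean is the precision-weighted average of μ₀ and x̄.
σ₀² = 46.92² = 2201.4864, σ² = 21.93² = 480.9249; σ² + n·σ₀² = 480.9249 + 10·2201.4864 = 22495.7889.
Posterior precision = 1/σ₀² + n/σ² = 1/2201.4864 + 10/480.9249 = (σ² + n·σ₀²)/(σ₀²σ²) = 22495.7889/(2201.4864·480.9249); posterior variance σₙ² = σ₀²σ²/(σ² + n·σ₀²) = 2201.4864·480.9249/22495.7889 = 47.064348.
Predictive variance for one new observation = σₙ² + σ² = 2201.4864·480.9249/22495.7889 + 480.9249 = σ²·(σ₀² + 22495.7889)/22495.7889 = 480.9249·24697.2753/22495.7889 = 527.989248; SD = √(480.9249·24697.2753/22495.7889) = 22.9780.

22.9780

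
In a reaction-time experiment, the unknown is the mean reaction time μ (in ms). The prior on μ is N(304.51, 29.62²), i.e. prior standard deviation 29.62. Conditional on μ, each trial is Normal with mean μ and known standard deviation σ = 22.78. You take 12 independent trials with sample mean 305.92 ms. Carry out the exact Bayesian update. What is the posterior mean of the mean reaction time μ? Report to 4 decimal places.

305.8538

For Normal data with known variance σ², a Normal(μ₀, σ₀²) prior on μ is conjugate. Posterior precision = 1/σ₀² + n/σ²; posterior mean is the precision-weighted average of μ₀ and x̄.
n·x̄ = 12·305.92 = 3671.04.
σ₀² = 29.62² = 877.3444, σ² = 22.78² = 518.9284; σ² + n·σ₀² = 518.9284 + 12·877.3444 = 11047.0612.
Posterior mean = (μ₀/σ₀² + n·x̄/σ²)/(1/σ₀² + n/σ²) = (σ²·μ₀ + σ₀²·n·x̄)/(σ² + n·σ₀²) = (518.9284·304.51 + 877.3444·3671.04)/11047.0612 = 3378785.27326/11047.0612 = 305.8538.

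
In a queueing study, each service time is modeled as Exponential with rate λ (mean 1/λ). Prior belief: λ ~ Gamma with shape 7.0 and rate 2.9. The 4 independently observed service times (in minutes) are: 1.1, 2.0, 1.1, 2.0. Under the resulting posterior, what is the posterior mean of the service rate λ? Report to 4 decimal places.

1.2088

With a Gamma(shape α, rate β) prior on the exponential rate λ, the posterior after n observations with total T = Σxᵢ is Gamma(α+n, β+T).
Sum of observations T = 6.2 minutes; n = 4.
Posterior: Gamma(7.0+4, 2.9+6.2) = Gamma(11.0, 9.1).
Posterior mean of λ = α/β = 11.0/9.1 = 1.2088.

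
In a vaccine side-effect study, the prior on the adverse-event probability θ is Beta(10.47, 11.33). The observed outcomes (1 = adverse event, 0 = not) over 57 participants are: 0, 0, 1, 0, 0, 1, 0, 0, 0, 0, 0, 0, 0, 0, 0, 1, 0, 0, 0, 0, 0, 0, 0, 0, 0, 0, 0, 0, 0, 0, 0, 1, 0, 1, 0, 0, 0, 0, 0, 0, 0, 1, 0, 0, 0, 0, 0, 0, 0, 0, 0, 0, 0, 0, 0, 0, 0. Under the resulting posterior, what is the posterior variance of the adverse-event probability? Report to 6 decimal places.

The Beta prior is conjugate to a Binomial/Bernoulli likelihood; the update adds successes to α and failures to β.
Posterior: Beta(α+k, β+n−k) = Beta(10.47+6, 11.33+51) = Beta(16.47, 62.33).
Var = αβ/((α+β)²(α+β+1)) = 16.47·62.33/(78.80²·79.80) = 0.002072.

0.002072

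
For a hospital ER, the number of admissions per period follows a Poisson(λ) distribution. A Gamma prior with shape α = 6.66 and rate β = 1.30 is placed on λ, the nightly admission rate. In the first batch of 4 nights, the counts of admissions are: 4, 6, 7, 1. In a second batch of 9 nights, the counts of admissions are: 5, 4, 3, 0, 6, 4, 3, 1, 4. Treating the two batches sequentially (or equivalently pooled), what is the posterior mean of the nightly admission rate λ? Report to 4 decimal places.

With a Gamma(shape α, rate β) prior, the Poisson likelihood is conjugate: the posterior is Gamma(α + ΣXᵢ, β + n).
Batch 1: sum of counts S = 18 over n = 4 nights.
After batch 1: Gamma(α+S, β+n) = Gamma(6.66+18, 1.30+4) = Gamma(24.66, 5.30).
Batch 2: sum of counts S = 30 over n = 9 nights.
After batch 2: Gamma(α+S, β+n) = Gamma(24.66+30, 5.30+9) = Gamma(54.66, 14.30).
Posterior mean = α/β = 54.66/14.30 = 3.8224.

3.8224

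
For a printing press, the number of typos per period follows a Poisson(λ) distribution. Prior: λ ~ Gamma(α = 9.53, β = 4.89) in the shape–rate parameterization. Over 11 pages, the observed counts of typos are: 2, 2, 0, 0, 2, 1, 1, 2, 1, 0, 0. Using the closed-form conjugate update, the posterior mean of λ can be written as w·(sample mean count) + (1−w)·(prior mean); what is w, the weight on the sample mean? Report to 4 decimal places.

0.6923

With a Gamma(shape α, rate β) prior, the Poisson likelihood is conjugate: the posterior is Gamma(α + ΣXᵢ, β + n).
Posterior mean = (α₀+S)/(β₀+n) = [n/(β₀+n)]·(S/n) + [β₀/(β₀+n)]·(α₀/β₀), so only n and β₀ enter the weight.
Weight on data w = n/(β₀+n) = 11/(4.89+11) = 11/15.89 = 0.6923.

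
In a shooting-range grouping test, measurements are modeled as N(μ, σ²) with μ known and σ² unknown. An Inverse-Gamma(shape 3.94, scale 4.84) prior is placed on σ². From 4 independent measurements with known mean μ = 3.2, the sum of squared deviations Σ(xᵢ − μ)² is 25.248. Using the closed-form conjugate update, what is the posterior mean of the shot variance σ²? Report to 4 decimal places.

With known mean μ and an Inverse-Gamma(α, β) prior on σ², the Normal likelihood is conjugate: posterior is Inv-Gamma(α + n/2, β + Σ(xᵢ−μ)²/2).
Posterior: Inv-Gamma(3.94 + 4/2, 4.84 + 25.248/2) = Inv-Gamma(5.94, 17.4640).
E[σ²|data] = β/(α−1) = 17.4640/4.94 = 3.5352.

3.5352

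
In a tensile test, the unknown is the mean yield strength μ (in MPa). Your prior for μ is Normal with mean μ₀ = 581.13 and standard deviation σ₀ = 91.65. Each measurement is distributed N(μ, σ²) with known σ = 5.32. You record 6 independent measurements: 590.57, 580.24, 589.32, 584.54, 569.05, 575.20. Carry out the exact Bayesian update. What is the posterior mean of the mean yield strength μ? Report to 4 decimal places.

581.4865

For Normal data with known variance σ², a Normal(μ₀, σ₀²) prior on μ is conjugate. Posterior precision = 1/σ₀² + n/σ²; posterior mean is the precision-weighted average of μ₀ and x̄.
Σxᵢ = 590.57 + 580.24 + 589.32 + 584.54 + 569.05 + 575.20 = 3488.92, so n·x̄ = 3488.92.
σ₀² = 91.65² = 8399.7225, σ² = 5.32² = 28.3024; σ² + n·σ₀² = 28.3024 + 6·8399.7225 = 50426.6374.
Posterior mean = (μ₀/σ₀² + n·x̄/σ²)/(1/σ₀² + n/σ²) = (σ²·μ₀ + σ₀²·n·x̄)/(σ² + n·σ₀²) = (28.3024·581.13 + 8399.7225·3488.92)/50426.6374 = 29322407.198412/50426.6374 = 581.4865.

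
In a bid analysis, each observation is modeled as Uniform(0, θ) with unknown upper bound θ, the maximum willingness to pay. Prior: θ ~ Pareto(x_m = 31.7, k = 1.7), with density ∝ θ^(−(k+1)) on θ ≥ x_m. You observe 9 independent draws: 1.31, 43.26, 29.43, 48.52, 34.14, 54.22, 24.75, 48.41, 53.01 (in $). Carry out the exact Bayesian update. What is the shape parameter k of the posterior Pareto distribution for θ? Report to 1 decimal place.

10.7

A Pareto(scale x_m, shape k) prior on the upper bound θ of Uniform(0, θ) is conjugate: posterior is Pareto(max(x_m, max xᵢ), k + n).
Sample maximum = 54.22; prior scale x_m = 31.7 → posterior scale = max = 54.22.
Posterior shape = 1.7 + 9 = 10.7.
Posterior shape k = 10.7.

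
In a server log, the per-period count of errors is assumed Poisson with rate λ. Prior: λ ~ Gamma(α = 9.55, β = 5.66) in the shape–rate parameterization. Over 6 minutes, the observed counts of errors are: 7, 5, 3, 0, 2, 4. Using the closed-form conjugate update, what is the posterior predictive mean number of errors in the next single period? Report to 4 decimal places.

2.6201

With a Gamma(shape α, rate β) prior, the Poisson likelihood is conjugate: the posterior is Gamma(α + ΣXᵢ, β + n).
Sum of counts S = 21 over n = 6 minutes.
Posterior: Gamma(α+S, β+n) = Gamma(9.55+21, 5.66+6) = Gamma(30.55, 11.66).
The predictive distribution for one future period is NegBinom with mean α/β = 2.6201.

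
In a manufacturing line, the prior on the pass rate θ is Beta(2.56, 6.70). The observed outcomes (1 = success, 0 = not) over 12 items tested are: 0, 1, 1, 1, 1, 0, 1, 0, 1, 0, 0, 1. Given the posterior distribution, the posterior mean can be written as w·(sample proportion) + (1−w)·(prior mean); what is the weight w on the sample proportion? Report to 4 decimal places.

0.5644

The Beta prior is conjugate to a Binomial/Bernoulli likelihood; the update adds successes to α and failures to β.
Posterior mean = (α₀+k)/(α₀+β₀+n) = [n/(α₀+β₀+n)]·(k/n) + [(α₀+β₀)/(α₀+β₀+n)]·α₀/(α₀+β₀), so only n and the prior enter the weight.
The weight on the data is w = n/(α₀+β₀+n) = 12/(2.56+6.70+12) = 12/21.26 = 0.5644.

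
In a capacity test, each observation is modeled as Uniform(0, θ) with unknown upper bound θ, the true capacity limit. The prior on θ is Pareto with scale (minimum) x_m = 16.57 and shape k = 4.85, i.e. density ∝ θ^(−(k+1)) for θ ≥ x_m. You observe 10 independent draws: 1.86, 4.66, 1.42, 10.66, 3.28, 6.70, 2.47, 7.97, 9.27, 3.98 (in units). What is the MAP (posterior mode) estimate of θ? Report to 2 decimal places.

A Pareto(scale x_m, shape k) prior on the upper bound θ of Uniform(0, θ) is conjugate: posterior is Pareto(max(x_m, max xᵢ), k + n).
Sample maximum = 10.66; prior scale x_m = 16.57 → posterior scale = max = 16.57.
Posterior shape = 4.85 + 10 = 14.85.
The Pareto density is decreasing on [x_m, ∞), so the mode is x_m = 16.57.

16.57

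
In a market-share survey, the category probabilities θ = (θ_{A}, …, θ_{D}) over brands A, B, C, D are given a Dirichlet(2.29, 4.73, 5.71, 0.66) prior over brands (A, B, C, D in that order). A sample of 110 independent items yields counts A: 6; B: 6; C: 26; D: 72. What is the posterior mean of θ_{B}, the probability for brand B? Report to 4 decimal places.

0.0870

The Dirichlet prior is conjugate to the Multinomial likelihood: each posterior αⱼ = prior αⱼ + observed count nⱼ.
Posterior concentration: (8.29, 10.73, 31.71, 72.66), total = 123.39.
E[θ_{B}|data] = α_{B}/Σα = 10.73/123.39 = 0.0870.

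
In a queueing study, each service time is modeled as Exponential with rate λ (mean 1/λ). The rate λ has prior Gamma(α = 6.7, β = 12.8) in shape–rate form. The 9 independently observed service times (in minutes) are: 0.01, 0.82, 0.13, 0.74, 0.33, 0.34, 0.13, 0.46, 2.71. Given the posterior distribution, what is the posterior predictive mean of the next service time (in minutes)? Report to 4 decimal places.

With a Gamma(shape α, rate β) prior on the exponential rate λ, the posterior after n observations with total T = Σxᵢ is Gamma(α+n, β+T).
Sum of observations T = 5.67 minutes; n = 9.
Posterior: Gamma(6.7+9, 12.8+5.67) = Gamma(15.7, 18.47).
The predictive distribution for the next observation is Lomax; its mean is β/(α−1) = 18.47/14.7 = 1.2565.

1.2565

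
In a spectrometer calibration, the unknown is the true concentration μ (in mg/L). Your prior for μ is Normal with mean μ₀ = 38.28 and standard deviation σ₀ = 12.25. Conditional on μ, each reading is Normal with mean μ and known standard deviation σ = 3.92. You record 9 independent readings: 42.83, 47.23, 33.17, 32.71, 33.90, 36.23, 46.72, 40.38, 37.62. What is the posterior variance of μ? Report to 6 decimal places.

For Normal data with known variance σ², a Normal(μ₀, σ₀²) prior on μ is conjugate. Posterior precision = 1/σ₀² + n/σ²; posterior mean is the precision-weighted average of μ₀ and x̄.
σ₀² = 12.25² = 150.0625, σ² = 3.92² = 15.3664; σ² + n·σ₀² = 15.3664 + 9·150.0625 = 1365.9289.
Posterior precision = 1/σ₀² + n/σ² = 1/150.0625 + 9/15.3664 = (σ² + n·σ₀²)/(σ₀²σ²) = 1365.9289/(150.0625·15.3664); posterior variance σₙ² = σ₀²σ²/(σ² + n·σ₀²) = 150.0625·15.3664/1365.9289 = 1.688170.

1.688170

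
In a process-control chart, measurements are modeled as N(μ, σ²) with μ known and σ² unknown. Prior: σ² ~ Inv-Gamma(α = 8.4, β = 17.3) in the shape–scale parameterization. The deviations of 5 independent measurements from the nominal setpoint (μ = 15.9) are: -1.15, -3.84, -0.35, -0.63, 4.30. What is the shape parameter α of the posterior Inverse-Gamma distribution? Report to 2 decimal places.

With known mean μ and an Inverse-Gamma(α, β) prior on σ², the Normal likelihood is conjugate: posterior is Inv-Gamma(α + n/2, β + Σ(xᵢ−μ)²/2).
Σ(xᵢ−μ)² = (-1.15)² + (-3.84)² + (-0.35)² + (-0.63)² + (4.30)² = 35.0775.
Posterior: Inv-Gamma(8.4 + 5/2, 17.3 + 35.0775/2) = Inv-Gamma(10.90, 34.83875).
Posterior α = 10.90.

10.90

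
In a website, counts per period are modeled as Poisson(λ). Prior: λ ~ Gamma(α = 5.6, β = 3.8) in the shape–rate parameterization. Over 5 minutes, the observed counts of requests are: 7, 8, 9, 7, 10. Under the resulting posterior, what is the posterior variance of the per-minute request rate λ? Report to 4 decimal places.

0.6018

With a Gamma(shape α, rate β) prior, the Poisson likelihood is conjugate: the posterior is Gamma(α + ΣXᵢ, β + n).
Sum of counts S = 41 over n = 5 minutes.
Posterior: Gamma(α+S, β+n) = Gamma(5.6+41, 3.8+5) = Gamma(46.6, 8.8).
Var = α/β² = 46.6/8.8² = 0.6018.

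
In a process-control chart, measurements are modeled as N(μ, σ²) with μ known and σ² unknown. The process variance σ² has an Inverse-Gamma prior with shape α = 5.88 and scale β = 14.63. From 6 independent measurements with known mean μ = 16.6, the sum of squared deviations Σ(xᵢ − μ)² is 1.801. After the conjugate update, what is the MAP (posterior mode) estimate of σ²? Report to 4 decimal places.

With known mean μ and an Inverse-Gamma(α, β) prior on σ², the Normal likelihood is conjugate: posterior is Inv-Gamma(α + n/2, β + Σ(xᵢ−μ)²/2).
Posterior: Inv-Gamma(5.88 + 6/2, 14.63 + 1.801/2) = Inv-Gamma(8.88, 15.5305).
Mode = β/(α+1) = 15.5305/9.88 = 1.5719.

1.5719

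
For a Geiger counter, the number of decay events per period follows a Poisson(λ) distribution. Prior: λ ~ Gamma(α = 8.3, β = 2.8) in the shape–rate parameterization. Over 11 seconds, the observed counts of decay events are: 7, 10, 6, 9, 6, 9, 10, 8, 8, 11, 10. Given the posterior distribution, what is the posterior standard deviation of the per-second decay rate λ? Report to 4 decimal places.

0.7329

With a Gamma(shape α, rate β) prior, the Poisson likelihood is conjugate: the posterior is Gamma(α + ΣXᵢ, β + n).
Sum of counts S = 94 over n = 11 seconds.
Posterior: Gamma(α+S, β+n) = Gamma(8.3+94, 2.8+11) = Gamma(102.3, 13.8).
SD = √α/β = √102.3/13.8 = 0.7329.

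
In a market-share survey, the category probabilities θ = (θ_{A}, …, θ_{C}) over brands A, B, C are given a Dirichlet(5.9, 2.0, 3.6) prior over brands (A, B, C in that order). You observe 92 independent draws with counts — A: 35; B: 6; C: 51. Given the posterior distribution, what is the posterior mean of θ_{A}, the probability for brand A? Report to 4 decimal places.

0.3952

The Dirichlet prior is conjugate to the Multinomial likelihood: each posterior αⱼ = prior αⱼ + observed count nⱼ.
Posterior concentration: (40.9, 8.0, 54.6), total = 103.5.
E[θ_{A}|data] = α_{A}/Σα = 40.9/103.5 = 0.3952.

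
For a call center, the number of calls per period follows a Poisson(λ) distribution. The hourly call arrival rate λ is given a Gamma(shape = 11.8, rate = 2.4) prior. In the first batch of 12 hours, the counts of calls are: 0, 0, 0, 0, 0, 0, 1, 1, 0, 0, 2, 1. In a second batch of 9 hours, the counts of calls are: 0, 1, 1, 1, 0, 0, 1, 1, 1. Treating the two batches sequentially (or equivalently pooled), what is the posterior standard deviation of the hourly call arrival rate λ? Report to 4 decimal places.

With a Gamma(shape α, rate β) prior, the Poisson likelihood is conjugate: the posterior is Gamma(α + ΣXᵢ, β + n).
Batch 1: sum of counts S = 5 over n = 12 hours.
After batch 1: Gamma(α+S, β+n) = Gamma(11.8+5, 2.4+12) = Gamma(16.8, 14.4).
Batch 2: sum of counts S = 6 over n = 9 hours.
After batch 2: Gamma(α+S, β+n) = Gamma(16.8+6, 14.4+9) = Gamma(22.8, 23.4).
SD = √α/β = √22.8/23.4 = 0.2041.

0.2041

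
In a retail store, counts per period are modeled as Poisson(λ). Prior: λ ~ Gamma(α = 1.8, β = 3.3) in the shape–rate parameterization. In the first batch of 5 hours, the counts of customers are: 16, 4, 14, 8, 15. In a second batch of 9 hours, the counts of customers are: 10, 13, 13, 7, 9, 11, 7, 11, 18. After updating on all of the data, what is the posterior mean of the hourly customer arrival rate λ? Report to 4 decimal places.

With a Gamma(shape α, rate β) prior, the Poisson likelihood is conjugate: the posterior is Gamma(α + ΣXᵢ, β + n).
Batch 1: sum of counts S = 57 over n = 5 hours.
After batch 1: Gamma(α+S, β+n) = Gamma(1.8+57, 3.3+5) = Gamma(58.8, 8.3).
Batch 2: sum of counts S = 99 over n = 9 hours.
After batch 2: Gamma(α+S, β+n) = Gamma(58.8+99, 8.3+9) = Gamma(157.8, 17.3).
Posterior mean = α/β = 157.8/17.3 = 9.1214.

9.1214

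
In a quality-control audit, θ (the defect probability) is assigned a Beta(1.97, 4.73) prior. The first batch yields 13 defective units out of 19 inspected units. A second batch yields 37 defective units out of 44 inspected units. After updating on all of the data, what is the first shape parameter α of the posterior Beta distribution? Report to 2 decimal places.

51.97

The Beta prior is conjugate to a Binomial/Bernoulli likelihood; the update adds successes to α and failures to β.
After batch 1: Beta(1.97+13, 4.73+6) = Beta(14.97, 10.73).
After batch 2: Beta(14.97+37, 10.73+7) = Beta(51.97, 17.73).
Posterior α = 51.97.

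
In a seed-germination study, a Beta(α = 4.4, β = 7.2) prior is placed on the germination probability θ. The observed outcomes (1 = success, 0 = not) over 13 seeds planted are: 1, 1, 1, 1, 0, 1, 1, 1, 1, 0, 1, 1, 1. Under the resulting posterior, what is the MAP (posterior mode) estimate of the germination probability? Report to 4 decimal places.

The Beta prior is conjugate to a Binomial/Bernoulli likelihood; the update adds successes to α and failures to β.
Posterior: Beta(α+k, β+n−k) = Beta(4.4+11, 7.2+2) = Beta(15.4, 9.2).
Mode of Beta(a,b) for a,b>1 is (a−1)/(a+b−2) = 14.4/22.6 = 0.6372.

0.6372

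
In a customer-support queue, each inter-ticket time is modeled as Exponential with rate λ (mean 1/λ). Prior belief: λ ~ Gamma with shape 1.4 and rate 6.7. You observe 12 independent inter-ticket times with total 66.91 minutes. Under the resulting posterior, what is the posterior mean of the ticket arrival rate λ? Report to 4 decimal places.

With a Gamma(shape α, rate β) prior on the exponential rate λ, the posterior after n observations with total T = Σxᵢ is Gamma(α+n, β+T).
Posterior: Gamma(1.4+12, 6.7+66.91) = Gamma(13.4, 73.61).
Posterior mean of λ = α/β = 13.4/73.61 = 0.1820.

0.1820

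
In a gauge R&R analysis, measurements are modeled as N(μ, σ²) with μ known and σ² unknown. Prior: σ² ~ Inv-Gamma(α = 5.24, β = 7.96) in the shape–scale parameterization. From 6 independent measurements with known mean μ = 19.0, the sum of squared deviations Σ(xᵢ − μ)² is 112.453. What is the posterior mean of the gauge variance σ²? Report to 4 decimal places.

8.8655

With known mean μ and an Inverse-Gamma(α, β) prior on σ², the Normal likelihood is conjugate: posterior is Inv-Gamma(α + n/2, β + Σ(xᵢ−μ)²/2).
Posterior: Inv-Gamma(5.24 + 6/2, 7.96 + 112.453/2) = Inv-Gamma(8.24, 64.1865).
E[σ²|data] = β/(α−1) = 64.1865/7.24 = 8.8655.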